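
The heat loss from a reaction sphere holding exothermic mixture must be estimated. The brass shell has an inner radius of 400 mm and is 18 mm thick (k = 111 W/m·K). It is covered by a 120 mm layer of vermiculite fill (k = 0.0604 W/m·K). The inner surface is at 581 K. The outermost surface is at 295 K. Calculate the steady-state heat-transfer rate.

Q ≈ 407 W

Spherical conduction: R = (1/r_in − 1/r_out)/(4πk) per layer; series-sum.
R_brass shell = (1/0.4 − 1/0.418)/(4π×111) = 7.718×10^-5 K/W
R_vermiculite fill = (1/0.418 − 1/0.538)/(4π×0.0604) = 0.703 K/W
R_total = 0.7031 K/W
Q = ΔT/R_total = 286/0.7031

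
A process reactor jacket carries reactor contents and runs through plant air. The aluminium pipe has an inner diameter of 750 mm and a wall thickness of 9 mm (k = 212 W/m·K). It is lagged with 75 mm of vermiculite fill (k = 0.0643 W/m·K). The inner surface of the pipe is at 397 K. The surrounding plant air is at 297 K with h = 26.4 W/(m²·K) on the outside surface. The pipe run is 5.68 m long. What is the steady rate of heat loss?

Q ≈ 1250 W

Treating each annulus and film as a series resistance:
R_aluminium pipe wall = ln(384/375)/(2π×212×5.68) = 3.135×10^-6 K/W
R_vermiculite fill = ln(459/384)/(2π×0.0643×5.68) = 0.07775 K/W
R_outer film = 1/(h_o·2πr_oL) = 1/(26.4×2π×0.459×5.68) = 0.002312 K/W
R_total = 0.08006 K/W
Q = ΔT/R_total = 100/0.08006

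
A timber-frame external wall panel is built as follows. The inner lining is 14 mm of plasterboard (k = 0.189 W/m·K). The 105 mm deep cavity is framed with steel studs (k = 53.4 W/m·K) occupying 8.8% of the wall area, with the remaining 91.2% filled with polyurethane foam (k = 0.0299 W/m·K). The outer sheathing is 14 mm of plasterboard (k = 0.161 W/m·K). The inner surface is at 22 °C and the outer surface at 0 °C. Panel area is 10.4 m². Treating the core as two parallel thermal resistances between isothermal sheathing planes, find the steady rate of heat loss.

Sheathing layers in series; stud and cavity paths in parallel between them.
R_inner = 0.014/(0.189×10.4) = 0.007123 K/W
R_stud  = 0.105/(53.4×0.088×10.4) = 0.002148 K/W
R_cav   = 0.105/(0.0299×0.912×10.4) = 0.3702 K/W
1/R_core = 1/R_stud + 1/R_cav → R_core = 0.002136 K/W
R_outer = 0.014/(0.161×10.4) = 0.008361 K/W
R_total = 0.01762 K/W
Q = ΔT/R_total = 22/0.01762

Q ≈ 1250 W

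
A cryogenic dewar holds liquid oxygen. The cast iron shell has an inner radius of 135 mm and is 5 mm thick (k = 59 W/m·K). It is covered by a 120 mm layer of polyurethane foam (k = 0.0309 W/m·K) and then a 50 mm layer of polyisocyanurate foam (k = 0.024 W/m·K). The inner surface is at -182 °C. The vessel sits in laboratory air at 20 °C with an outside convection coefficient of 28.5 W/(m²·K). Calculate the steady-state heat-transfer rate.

Each spherical layer contributes R = (1/r_i − 1/r_o)/(4πk):
R_cast iron shell = (1/0.135 − 1/0.14)/(4π×59) = 3.568×10^-4 K/W
R_polyurethane foam = (1/0.14 − 1/0.26)/(4π×0.0309) = 8.49 K/W
R_polyisocyanurate foam = (1/0.26 − 1/0.31)/(4π×0.024) = 2.057 K/W
R_outer film = 1/(h·4πr_o²) = 1/(28.5×4π×0.31²) = 0.02906 K/W
R_total = 10.58 K/W
Q = ΔT/R_total = 202/10.58

Q ≈ 19.1 W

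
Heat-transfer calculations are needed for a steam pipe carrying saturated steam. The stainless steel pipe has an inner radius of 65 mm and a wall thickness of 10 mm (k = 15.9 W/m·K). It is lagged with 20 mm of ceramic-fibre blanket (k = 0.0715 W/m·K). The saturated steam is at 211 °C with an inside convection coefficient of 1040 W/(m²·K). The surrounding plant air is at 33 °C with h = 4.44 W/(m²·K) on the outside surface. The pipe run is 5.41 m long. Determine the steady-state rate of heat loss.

Q ≈ 1060 W

Treating each annulus and film as a series resistance:
R_inner film = 1/(h_i·2πr₁L) = 1/(1040×2π×0.065×5.41) = 4.352×10^-4 K/W
R_stainless steel pipe wall = ln(75/65)/(2π×15.9×5.41) = 2.648×10^-4 K/W
R_ceramic-fibre blanket = ln(95/75)/(2π×0.0715×5.41) = 0.09726 K/W
R_outer film = 1/(h_o·2πr_oL) = 1/(4.44×2π×0.095×5.41) = 0.06975 K/W
R_total = 0.1677 K/W
Q = ΔT/R_total = 178/0.1677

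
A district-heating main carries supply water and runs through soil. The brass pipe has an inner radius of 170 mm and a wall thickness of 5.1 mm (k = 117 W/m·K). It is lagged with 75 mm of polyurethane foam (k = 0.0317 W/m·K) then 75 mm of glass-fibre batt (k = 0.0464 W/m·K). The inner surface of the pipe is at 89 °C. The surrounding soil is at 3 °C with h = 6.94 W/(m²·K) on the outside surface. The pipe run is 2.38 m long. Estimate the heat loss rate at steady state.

Q ≈ 74.2 W

Per-layer cylindrical resistances, series-summed:
R_brass pipe wall = ln(175.1/170)/(2π×117×2.38) = 1.689×10^-5 K/W
R_polyurethane foam = ln(250.1/175.1)/(2π×0.0317×2.38) = 0.7521 K/W
R_glass-fibre batt = ln(325.1/250.1)/(2π×0.0464×2.38) = 0.378 K/W
R_outer film = 1/(h_o·2πr_oL) = 1/(6.94×2π×0.3251×2.38) = 0.02964 K/W
R_total = 1.16 K/W
Q = ΔT/R_total = 86/1.16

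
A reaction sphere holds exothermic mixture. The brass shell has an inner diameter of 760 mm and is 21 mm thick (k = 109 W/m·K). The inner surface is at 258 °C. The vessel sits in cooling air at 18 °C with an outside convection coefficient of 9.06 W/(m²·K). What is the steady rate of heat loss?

Spherical conduction: R = (1/r_in − 1/r_out)/(4πk) per layer; series-sum.
R_brass shell = (1/0.38 − 1/0.401)/(4π×109) = 1.006×10^-4 K/W
R_outer film = 1/(h·4πr_o²) = 1/(9.06×4π×0.401²) = 0.05462 K/W
R_total = 0.05472 K/W
Q = ΔT/R_total = 240/0.05472

Q ≈ 4390 W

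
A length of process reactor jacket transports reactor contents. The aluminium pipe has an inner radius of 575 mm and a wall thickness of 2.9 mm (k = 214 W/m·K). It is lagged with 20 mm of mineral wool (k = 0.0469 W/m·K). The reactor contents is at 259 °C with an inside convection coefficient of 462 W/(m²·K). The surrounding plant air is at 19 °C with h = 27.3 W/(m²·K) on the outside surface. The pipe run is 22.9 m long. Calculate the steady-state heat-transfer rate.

Q ≈ 43700 W

Radial resistances (cylindrical: R_cond = ln(r_o/r_i)/(2πkL), R_conv = 1/(h·2πrL)):
R_inner film = 1/(h_i·2πr₁L) = 1/(462×2π×0.575×22.9) = 2.616×10^-5 K/W
R_aluminium pipe wall = ln(577.9/575)/(2π×214×22.9) = 1.634×10^-7 K/W
R_mineral wool = ln(597.9/577.9)/(2π×0.0469×22.9) = 0.005042 K/W
R_outer film = 1/(h_o·2πr_oL) = 1/(27.3×2π×0.5979×22.9) = 4.258×10^-4 K/W
R_total = 0.005494 K/W
Q = ΔT/R_total = 240/0.005494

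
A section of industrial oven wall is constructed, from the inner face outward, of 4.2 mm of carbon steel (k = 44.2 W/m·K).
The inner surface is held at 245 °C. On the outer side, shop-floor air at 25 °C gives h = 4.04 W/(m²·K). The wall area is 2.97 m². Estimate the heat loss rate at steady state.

Q ≈ 2640 W

Series thermal resistances:
R_carbon steel = L/(kA) = 0.0042/(44.2×2.97) = 3.199×10^-5 K/W
R_outer film = 1/(h_o·A) = 1/(4.04×2.97) = 0.08334 K/W
R_total = 0.08337 K/W
Q = ΔT / R_total = 220 / 0.08337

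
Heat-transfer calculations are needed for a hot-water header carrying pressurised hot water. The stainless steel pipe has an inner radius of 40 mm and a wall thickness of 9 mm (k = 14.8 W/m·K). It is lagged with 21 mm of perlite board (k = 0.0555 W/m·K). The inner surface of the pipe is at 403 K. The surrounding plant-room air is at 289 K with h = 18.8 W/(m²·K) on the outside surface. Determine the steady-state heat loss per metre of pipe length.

Cylindrical conduction, so R = ln(r₂/r₁)/(2πkL) per layer, in series:
R_stainless steel pipe wall = ln(49/40)/(2π×14.8×1) = 0.002182 K/W
R_perlite board = ln(70/49)/(2π×0.0555×1) = 1.023 K/W
R_outer film = 1/(h_o·2πr_oL) = 1/(18.8×2π×0.07×1) = 0.1209 K/W
R_total = 1.146 K/W
Q = ΔT/R_total = 114/1.146

q′ ≈ 99.5 W/m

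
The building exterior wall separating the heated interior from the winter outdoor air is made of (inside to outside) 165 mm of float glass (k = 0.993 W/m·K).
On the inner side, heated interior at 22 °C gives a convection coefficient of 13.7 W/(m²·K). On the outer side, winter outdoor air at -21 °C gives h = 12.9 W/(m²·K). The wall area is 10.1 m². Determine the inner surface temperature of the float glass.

Thermal resistances in series:
R_inner film = 1/(h_i·A) = 1/(13.7×10.1) = 0.007227 K/W
R_float glass = L/(kA) = 0.165/(0.993×10.1) = 0.01645 K/W
R_outer film = 1/(h_o·A) = 1/(12.9×10.1) = 0.007675 K/W
R_total = 0.03135 K/W;  Q = ΔT/R_total = 43/0.03135 = 1371 W
T_interface = T_inner − Q·ΣR(inner→interface) = 22 − 1370×0.007227

T ≈ 12.1 °C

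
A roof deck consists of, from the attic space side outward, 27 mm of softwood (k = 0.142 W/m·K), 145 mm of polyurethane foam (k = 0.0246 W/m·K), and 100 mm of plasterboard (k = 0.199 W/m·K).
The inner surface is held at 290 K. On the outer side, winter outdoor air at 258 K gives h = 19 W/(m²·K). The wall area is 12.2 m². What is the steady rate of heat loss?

Series thermal resistances:
R_softwood = L/(kA) = 0.027/(0.142×12.2) = 0.01559 K/W
R_polyurethane foam = L/(kA) = 0.145/(0.0246×12.2) = 0.4831 K/W
R_plasterboard = L/(kA) = 0.1/(0.199×12.2) = 0.04119 K/W
R_outer film = 1/(h_o·A) = 1/(19×12.2) = 0.004314 K/W
R_total = 0.5442 K/W
Q = ΔT / R_total = 32 / 0.5442

Q ≈ 58.8 W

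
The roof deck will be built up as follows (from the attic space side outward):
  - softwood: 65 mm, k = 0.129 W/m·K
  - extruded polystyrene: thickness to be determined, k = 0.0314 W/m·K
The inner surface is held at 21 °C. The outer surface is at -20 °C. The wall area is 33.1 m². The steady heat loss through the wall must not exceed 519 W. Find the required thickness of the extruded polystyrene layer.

L ≈ 66.3 mm

Series thermal resistances:
R_softwood = L/(kA) = 0.065/(0.129×33.1) = 0.01522 K/W
Sum of the known resistances R_other = 0.01522 K/W
Required total resistance R_tot = ΔT/Q_allow = 41/519 = 0.079 K/W
R_extruded polystyrene = R_tot − R_other = 0.06378 K/W
L = R·k·A = 0.06378×0.0314×33.1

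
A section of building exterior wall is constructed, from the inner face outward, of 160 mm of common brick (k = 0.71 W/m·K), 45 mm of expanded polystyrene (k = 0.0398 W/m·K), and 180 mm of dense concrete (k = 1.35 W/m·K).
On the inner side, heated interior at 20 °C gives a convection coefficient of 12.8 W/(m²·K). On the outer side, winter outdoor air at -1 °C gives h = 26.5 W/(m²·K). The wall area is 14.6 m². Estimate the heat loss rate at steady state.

Treating each layer as a thermal resistance in series:
R_inner film = 1/(h_i·A) = 1/(12.8×14.6) = 0.005351 K/W
R_common brick = L/(kA) = 0.16/(0.71×14.6) = 0.01544 K/W
R_expanded polystyrene = L/(kA) = 0.045/(0.0398×14.6) = 0.07744 K/W
R_dense concrete = L/(kA) = 0.18/(1.35×14.6) = 0.009132 K/W
R_outer film = 1/(h_o·A) = 1/(26.5×14.6) = 0.002585 K/W
R_total = 0.1099 K/W
Q = ΔT / R_total = 21 / 0.1099

Q ≈ 191 W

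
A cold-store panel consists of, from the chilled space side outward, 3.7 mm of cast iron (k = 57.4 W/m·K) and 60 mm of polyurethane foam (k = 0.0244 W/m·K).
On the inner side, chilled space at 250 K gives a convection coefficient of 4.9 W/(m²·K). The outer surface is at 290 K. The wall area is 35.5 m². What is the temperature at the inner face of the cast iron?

T ≈ 253 K

Treating each layer as a thermal resistance in series:
R_inner film = 1/(h_i·A) = 1/(4.9×35.5) = 0.005749 K/W
R_cast iron = L/(kA) = 0.0037/(57.4×35.5) = 1.816×10^-6 K/W
R_polyurethane foam = L/(kA) = 0.06/(0.0244×35.5) = 0.06927 K/W
R_total = 0.07502 K/W;  Q = ΔT/R_total = 40/0.07502 = 533.2 W
T_interface = T_inner + Q·ΣR(inner→interface) = 250 + 533×0.005749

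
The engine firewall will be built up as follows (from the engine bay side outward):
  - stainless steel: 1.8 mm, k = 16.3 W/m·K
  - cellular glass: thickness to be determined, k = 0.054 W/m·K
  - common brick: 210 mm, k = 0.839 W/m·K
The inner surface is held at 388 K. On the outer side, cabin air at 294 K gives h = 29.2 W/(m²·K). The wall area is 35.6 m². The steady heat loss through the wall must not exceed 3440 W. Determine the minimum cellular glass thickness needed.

L ≈ 37.2 mm

Thermal resistances in series:
R_stainless steel = L/(kA) = 0.0018/(16.3×35.6) = 3.102×10^-6 K/W
R_common brick = L/(kA) = 0.21/(0.839×35.6) = 0.007031 K/W
R_outer film = 1/(h_o·A) = 1/(29.2×35.6) = 9.62×10^-4 K/W
Sum of the known resistances R_other = 0.007996 K/W
Required total resistance R_tot = ΔT/Q_allow = 94/3440 = 0.02733 K/W
R_cellular glass = R_tot − R_other = 0.01933 K/W
L = R·k·A = 0.01933×0.054×35.6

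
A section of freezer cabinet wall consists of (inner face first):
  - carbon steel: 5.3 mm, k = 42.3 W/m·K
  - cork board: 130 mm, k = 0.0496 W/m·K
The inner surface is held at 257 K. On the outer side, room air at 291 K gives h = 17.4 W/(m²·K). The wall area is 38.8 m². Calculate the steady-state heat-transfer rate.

Thermal resistances in series:
R_carbon steel = L/(kA) = 0.0053/(42.3×38.8) = 3.229×10^-6 K/W
R_cork board = L/(kA) = 0.13/(0.0496×38.8) = 0.06755 K/W
R_outer film = 1/(h_o·A) = 1/(17.4×38.8) = 0.001481 K/W
R_total = 0.06904 K/W
Q = ΔT / R_total = 34 / 0.06904

Q ≈ 493 W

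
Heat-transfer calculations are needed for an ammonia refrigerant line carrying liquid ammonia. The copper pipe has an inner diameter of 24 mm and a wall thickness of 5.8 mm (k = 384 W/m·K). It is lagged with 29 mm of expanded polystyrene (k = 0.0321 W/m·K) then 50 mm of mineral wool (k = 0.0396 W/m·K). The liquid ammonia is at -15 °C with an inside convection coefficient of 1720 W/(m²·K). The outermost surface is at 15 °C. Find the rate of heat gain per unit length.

q′ ≈ 3.89 W/m

Treating each annulus and film as a series resistance:
R_inner film = 1/(h_i·2πr₁L) = 1/(1720×2π×0.012×1) = 0.007711 K/W
R_copper pipe wall = ln(17.8/12)/(2π×384×1) = 1.634×10^-4 K/W
R_expanded polystyrene = ln(46.8/17.8)/(2π×0.0321×1) = 4.793 K/W
R_mineral wool = ln(96.8/46.8)/(2π×0.0396×1) = 2.921 K/W
R_total = 7.722 K/W
Q = ΔT/R_total = 30/7.722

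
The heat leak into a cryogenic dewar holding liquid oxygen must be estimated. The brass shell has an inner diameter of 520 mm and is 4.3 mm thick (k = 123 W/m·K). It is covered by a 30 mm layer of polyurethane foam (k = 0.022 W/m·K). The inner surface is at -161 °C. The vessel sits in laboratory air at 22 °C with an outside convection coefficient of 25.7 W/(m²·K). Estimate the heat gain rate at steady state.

Q ≈ 128 W

Radial (spherical) resistances in series:
R_brass shell = (1/0.26 − 1/0.2643)/(4π×123) = 4.048×10^-5 K/W
R_polyurethane foam = (1/0.2643 − 1/0.2943)/(4π×0.022) = 1.395 K/W
R_outer film = 1/(h·4πr_o²) = 1/(25.7×4π×0.2943²) = 0.03575 K/W
R_total = 1.431 K/W
Q = ΔT/R_total = 183/1.431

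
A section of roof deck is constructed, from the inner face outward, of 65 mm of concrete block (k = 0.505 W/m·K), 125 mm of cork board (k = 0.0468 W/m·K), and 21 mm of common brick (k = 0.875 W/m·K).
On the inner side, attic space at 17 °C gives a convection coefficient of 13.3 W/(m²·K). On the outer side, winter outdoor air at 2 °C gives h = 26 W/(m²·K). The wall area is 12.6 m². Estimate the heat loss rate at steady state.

Q ≈ 64.3 W

Series thermal resistances:
R_inner film = 1/(h_i·A) = 1/(13.3×12.6) = 0.005967 K/W
R_concrete block = L/(kA) = 0.065/(0.505×12.6) = 0.01022 K/W
R_cork board = L/(kA) = 0.125/(0.0468×12.6) = 0.212 K/W
R_common brick = L/(kA) = 0.021/(0.875×12.6) = 0.001905 K/W
R_outer film = 1/(h_o·A) = 1/(26×12.6) = 0.003053 K/W
R_total = 0.2331 K/W
Q = ΔT / R_total = 15 / 0.2331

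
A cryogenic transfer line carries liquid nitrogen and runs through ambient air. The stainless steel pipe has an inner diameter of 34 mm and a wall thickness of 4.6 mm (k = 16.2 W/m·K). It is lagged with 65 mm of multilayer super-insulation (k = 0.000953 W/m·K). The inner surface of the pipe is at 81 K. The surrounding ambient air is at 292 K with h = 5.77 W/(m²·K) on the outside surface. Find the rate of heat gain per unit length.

q′ ≈ 0.909 W/m

Radial resistances (cylindrical: R_cond = ln(r_o/r_i)/(2πkL), R_conv = 1/(h·2πrL)):
R_stainless steel pipe wall = ln(21.6/17)/(2π×16.2×1) = 0.002353 K/W
R_multilayer super-insulation = ln(86.6/21.6)/(2π×0.000953×1) = 231.9 K/W
R_outer film = 1/(h_o·2πr_oL) = 1/(5.77×2π×0.0866×1) = 0.3185 K/W
R_total = 232.2 K/W
Q = ΔT/R_total = 211/232.2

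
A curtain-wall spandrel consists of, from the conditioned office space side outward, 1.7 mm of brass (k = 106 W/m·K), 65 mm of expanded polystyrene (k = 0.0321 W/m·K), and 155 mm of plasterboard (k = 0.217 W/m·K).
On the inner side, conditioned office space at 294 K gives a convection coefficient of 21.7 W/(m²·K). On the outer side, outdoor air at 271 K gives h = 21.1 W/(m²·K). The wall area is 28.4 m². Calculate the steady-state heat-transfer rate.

Thermal resistances in series:
R_inner film = 1/(h_i·A) = 1/(21.7×28.4) = 0.001623 K/W
R_brass = L/(kA) = 0.0017/(106×28.4) = 5.647×10^-7 K/W
R_expanded polystyrene = L/(kA) = 0.065/(0.0321×28.4) = 0.0713 K/W
R_plasterboard = L/(kA) = 0.155/(0.217×28.4) = 0.02515 K/W
R_outer film = 1/(h_o·A) = 1/(21.1×28.4) = 0.001669 K/W
R_total = 0.09974 K/W
Q = ΔT / R_total = 23 / 0.09974

Q ≈ 231 W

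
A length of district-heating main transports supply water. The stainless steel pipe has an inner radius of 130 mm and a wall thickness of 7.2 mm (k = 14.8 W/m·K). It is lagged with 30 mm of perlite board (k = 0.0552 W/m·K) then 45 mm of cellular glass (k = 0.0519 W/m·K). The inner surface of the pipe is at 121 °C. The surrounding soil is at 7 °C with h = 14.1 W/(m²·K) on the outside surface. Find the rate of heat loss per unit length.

Cylindrical conduction, so R = ln(r₂/r₁)/(2πkL) per layer, in series:
R_stainless steel pipe wall = ln(137.2/130)/(2π×14.8×1) = 5.797×10^-4 K/W
R_perlite board = ln(167.2/137.2)/(2π×0.0552×1) = 0.5702 K/W
R_cellular glass = ln(212.2/167.2)/(2π×0.0519×1) = 0.7309 K/W
R_outer film = 1/(h_o·2πr_oL) = 1/(14.1×2π×0.2122×1) = 0.05319 K/W
R_total = 1.355 K/W
Q = ΔT/R_total = 114/1.355

q′ ≈ 84.1 W/m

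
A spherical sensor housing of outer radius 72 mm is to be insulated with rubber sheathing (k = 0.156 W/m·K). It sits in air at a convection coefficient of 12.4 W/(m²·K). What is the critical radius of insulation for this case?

r_cr ≈ 25.2 mm

For a sphere r_cr = 2k/h = 2×0.156/12.4
r_cr = 25.2 mm; since the bare radius (72 mm) is above r_cr, any added insulation will reduce heat loss.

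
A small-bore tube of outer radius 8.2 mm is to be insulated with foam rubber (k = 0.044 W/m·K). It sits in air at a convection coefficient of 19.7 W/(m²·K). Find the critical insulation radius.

For a cylinder r_cr = k/h = 0.044/19.7
r_cr = 2.23 mm; since the bare radius (8.2 mm) is above r_cr, any added insulation will reduce heat loss.

r_cr ≈ 2.23 mm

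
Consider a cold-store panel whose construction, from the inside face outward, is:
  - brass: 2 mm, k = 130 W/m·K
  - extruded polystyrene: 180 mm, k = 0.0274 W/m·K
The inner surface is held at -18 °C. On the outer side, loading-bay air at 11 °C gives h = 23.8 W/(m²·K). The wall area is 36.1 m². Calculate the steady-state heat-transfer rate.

Q ≈ 158 W

Series thermal resistances:
R_brass = L/(kA) = 0.002/(130×36.1) = 4.262×10^-7 K/W
R_extruded polystyrene = L/(kA) = 0.18/(0.0274×36.1) = 0.182 K/W
R_outer film = 1/(h_o·A) = 1/(23.8×36.1) = 0.001164 K/W
R_total = 0.1831 K/W
Q = ΔT / R_total = 29 / 0.1831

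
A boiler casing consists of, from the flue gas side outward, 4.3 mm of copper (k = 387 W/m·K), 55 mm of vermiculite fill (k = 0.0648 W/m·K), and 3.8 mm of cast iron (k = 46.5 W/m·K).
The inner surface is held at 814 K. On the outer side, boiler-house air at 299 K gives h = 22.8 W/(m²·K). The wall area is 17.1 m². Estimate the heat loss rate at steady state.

Q ≈ 9860 W

Thermal resistances in series:
R_copper = L/(kA) = 0.0043/(387×17.1) = 6.498×10^-7 K/W
R_vermiculite fill = L/(kA) = 0.055/(0.0648×17.1) = 0.04964 K/W
R_cast iron = L/(kA) = 0.0038/(46.5×17.1) = 4.779×10^-6 K/W
R_outer film = 1/(h_o·A) = 1/(22.8×17.1) = 0.002565 K/W
R_total = 0.05221 K/W
Q = ΔT / R_total = 515 / 0.05221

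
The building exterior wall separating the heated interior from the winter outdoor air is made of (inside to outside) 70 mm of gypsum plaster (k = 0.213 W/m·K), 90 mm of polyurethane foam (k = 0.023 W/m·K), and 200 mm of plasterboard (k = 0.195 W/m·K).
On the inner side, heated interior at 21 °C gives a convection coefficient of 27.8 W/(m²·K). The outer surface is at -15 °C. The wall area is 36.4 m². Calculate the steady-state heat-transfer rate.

Series thermal resistances:
R_inner film = 1/(h_i·A) = 1/(27.8×36.4) = 9.882×10^-4 K/W
R_gypsum plaster = L/(kA) = 0.07/(0.213×36.4) = 0.009029 K/W
R_polyurethane foam = L/(kA) = 0.09/(0.023×36.4) = 0.1075 K/W
R_plasterboard = L/(kA) = 0.2/(0.195×36.4) = 0.02818 K/W
R_total = 0.1457 K/W
Q = ΔT / R_total = 36 / 0.1457

Q ≈ 247 W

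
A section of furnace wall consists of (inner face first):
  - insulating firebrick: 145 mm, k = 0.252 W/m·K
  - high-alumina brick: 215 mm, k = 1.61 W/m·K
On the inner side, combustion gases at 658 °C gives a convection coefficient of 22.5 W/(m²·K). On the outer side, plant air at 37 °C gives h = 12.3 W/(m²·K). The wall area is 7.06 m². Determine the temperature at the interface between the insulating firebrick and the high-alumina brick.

Thermal resistances in series:
R_inner film = 1/(h_i·A) = 1/(22.5×7.06) = 0.006295 K/W
R_insulating firebrick = L/(kA) = 0.145/(0.252×7.06) = 0.0815 K/W
R_high-alumina brick = L/(kA) = 0.215/(1.61×7.06) = 0.01892 K/W
R_outer film = 1/(h_o·A) = 1/(12.3×7.06) = 0.01152 K/W
R_total = 0.1182 K/W;  Q = ΔT/R_total = 621/0.1182 = 5253 W
T_interface = T_inner − Q·ΣR(inner→interface) = 658 − 5250×0.0878

T ≈ 197 °C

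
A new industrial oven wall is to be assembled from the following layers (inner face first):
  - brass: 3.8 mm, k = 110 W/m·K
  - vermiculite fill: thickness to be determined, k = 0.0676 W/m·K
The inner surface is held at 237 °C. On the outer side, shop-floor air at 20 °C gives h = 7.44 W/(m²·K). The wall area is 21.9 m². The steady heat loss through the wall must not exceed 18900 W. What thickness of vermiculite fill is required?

L ≈ 7.91 mm

Series thermal resistances:
R_brass = L/(kA) = 0.0038/(110×21.9) = 1.577×10^-6 K/W
R_outer film = 1/(h_o·A) = 1/(7.44×21.9) = 0.006137 K/W
Sum of the known resistances R_other = 0.006139 K/W
Required total resistance R_tot = ΔT/Q_allow = 217/18900 = 0.01148 K/W
R_vermiculite fill = R_tot − R_other = 0.005343 K/W
L = R·k·A = 0.005343×0.0676×21.9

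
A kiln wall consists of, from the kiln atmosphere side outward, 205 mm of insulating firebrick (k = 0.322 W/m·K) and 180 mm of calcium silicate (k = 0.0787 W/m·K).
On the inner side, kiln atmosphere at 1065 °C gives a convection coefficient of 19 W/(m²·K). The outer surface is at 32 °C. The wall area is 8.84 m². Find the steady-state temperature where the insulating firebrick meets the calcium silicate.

T ≈ 826 °C

Thermal resistances in series:
R_inner film = 1/(h_i·A) = 1/(19×8.84) = 0.005954 K/W
R_insulating firebrick = L/(kA) = 0.205/(0.322×8.84) = 0.07202 K/W
R_calcium silicate = L/(kA) = 0.18/(0.0787×8.84) = 0.2587 K/W
R_total = 0.3367 K/W;  Q = ΔT/R_total = 1033/0.3367 = 3068 W
T_interface = T_inner − Q·ΣR(inner→interface) = 1065 − 3070×0.07797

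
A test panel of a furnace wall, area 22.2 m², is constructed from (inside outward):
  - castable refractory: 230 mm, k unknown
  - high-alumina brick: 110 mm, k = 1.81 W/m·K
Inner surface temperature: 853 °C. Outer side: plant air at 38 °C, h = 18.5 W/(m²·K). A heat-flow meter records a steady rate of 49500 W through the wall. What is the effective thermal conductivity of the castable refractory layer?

k ≈ 0.917 W/(m·K)

Treating each layer as a thermal resistance in series:
R_high-alumina brick = L/(kA) = 0.11/(1.81×22.2) = 0.002738 K/W
R_outer film = 1/(h_o·A) = 1/(18.5×22.2) = 0.002435 K/W
Sum of known resistances R_other = 0.005172 K/W
Total R = ΔT/Q = 815/49500 = 0.01646 K/W
R_castable refractory = R_total − R_other = 0.01129 K/W
k = L/(R·A) = 0.23/(0.01129×22.2)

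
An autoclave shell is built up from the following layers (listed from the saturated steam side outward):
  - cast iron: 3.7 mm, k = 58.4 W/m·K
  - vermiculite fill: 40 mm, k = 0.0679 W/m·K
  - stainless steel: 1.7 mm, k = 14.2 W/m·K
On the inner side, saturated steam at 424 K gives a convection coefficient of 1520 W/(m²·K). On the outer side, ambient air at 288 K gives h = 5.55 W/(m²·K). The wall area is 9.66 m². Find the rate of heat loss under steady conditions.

Thermal resistances in series:
R_inner film = 1/(h_i·A) = 1/(1520×9.66) = 6.811×10^-5 K/W
R_cast iron = L/(kA) = 0.0037/(58.4×9.66) = 6.559×10^-6 K/W
R_vermiculite fill = L/(kA) = 0.04/(0.0679×9.66) = 0.06098 K/W
R_stainless steel = L/(kA) = 0.0017/(14.2×9.66) = 1.239×10^-5 K/W
R_outer film = 1/(h_o·A) = 1/(5.55×9.66) = 0.01865 K/W
R_total = 0.07972 K/W
Q = ΔT / R_total = 136 / 0.07972

Q ≈ 1710 W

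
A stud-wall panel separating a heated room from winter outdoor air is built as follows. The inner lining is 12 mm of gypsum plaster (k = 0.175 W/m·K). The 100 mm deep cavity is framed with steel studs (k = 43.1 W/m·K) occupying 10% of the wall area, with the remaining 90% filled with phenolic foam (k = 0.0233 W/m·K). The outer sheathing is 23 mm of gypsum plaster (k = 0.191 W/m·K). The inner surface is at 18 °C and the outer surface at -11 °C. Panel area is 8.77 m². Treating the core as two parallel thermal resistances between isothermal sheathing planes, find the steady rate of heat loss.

Sheathing layers in series; stud and cavity paths in parallel between them.
R_inner = 0.012/(0.175×8.77) = 0.007819 K/W
R_stud  = 0.1/(43.1×0.1×8.77) = 0.002646 K/W
R_cav   = 0.1/(0.0233×0.9×8.77) = 0.5438 K/W
1/R_core = 1/R_stud + 1/R_cav → R_core = 0.002633 K/W
R_outer = 0.023/(0.191×8.77) = 0.01373 K/W
R_total = 0.02418 K/W
Q = ΔT/R_total = 29/0.02418

Q ≈ 1200 W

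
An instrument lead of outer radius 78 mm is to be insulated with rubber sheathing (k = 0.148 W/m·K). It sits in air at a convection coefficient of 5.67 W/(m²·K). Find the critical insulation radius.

For a cylinder r_cr = k/h = 0.148/5.67
r_cr = 26.1 mm; since the bare radius (78 mm) is above r_cr, any added insulation will reduce heat loss.

r_cr ≈ 26.1 mm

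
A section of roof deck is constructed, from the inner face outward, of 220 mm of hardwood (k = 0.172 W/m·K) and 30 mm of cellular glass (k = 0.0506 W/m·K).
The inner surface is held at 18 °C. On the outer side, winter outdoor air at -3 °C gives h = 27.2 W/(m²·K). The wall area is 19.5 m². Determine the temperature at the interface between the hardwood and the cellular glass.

T ≈ 3.93 °C

Using the resistance-network approach (series):
R_hardwood = L/(kA) = 0.22/(0.172×19.5) = 0.06559 K/W
R_cellular glass = L/(kA) = 0.03/(0.0506×19.5) = 0.0304 K/W
R_outer film = 1/(h_o·A) = 1/(27.2×19.5) = 0.001885 K/W
R_total = 0.09788 K/W;  Q = ΔT/R_total = 21/0.09788 = 214.5 W
T_interface = T_inner − Q·ΣR(inner→interface) = 18 − 215×0.06559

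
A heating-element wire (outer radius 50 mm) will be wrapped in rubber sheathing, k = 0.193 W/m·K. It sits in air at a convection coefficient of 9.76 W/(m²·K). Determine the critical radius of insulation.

For a cylinder r_cr = k/h = 0.193/9.76
r_cr = 19.8 mm; since the bare radius (50 mm) is above r_cr, any added insulation will reduce heat loss.

r_cr ≈ 19.8 mm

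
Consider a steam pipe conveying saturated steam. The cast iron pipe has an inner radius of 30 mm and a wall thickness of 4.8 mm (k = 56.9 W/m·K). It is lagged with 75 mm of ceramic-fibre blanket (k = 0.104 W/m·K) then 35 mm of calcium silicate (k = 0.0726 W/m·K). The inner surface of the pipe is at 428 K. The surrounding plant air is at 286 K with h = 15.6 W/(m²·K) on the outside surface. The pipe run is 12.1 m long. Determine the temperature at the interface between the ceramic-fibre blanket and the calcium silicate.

Treating each annulus and film as a series resistance:
R_cast iron pipe wall = ln(34.8/30)/(2π×56.9×12.1) = 3.431×10^-5 K/W
R_ceramic-fibre blanket = ln(109.8/34.8)/(2π×0.104×12.1) = 0.1453 K/W
R_calcium silicate = ln(144.8/109.8)/(2π×0.0726×12.1) = 0.05013 K/W
R_outer film = 1/(h_o·2πr_oL) = 1/(15.6×2π×0.1448×12.1) = 0.005823 K/W
R_total = 0.2013 K/W
Q = ΔT/R_total = 142/0.2013
Q = 705 W
T_interface = T_inner − Q·ΣR(inner→interface) = 428 − 705×0.1454

T ≈ 325 K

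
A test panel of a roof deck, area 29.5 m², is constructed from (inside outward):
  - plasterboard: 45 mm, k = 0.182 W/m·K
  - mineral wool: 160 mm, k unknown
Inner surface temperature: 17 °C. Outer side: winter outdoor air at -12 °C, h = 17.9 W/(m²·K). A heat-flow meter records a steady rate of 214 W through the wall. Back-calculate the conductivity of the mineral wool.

k ≈ 0.0433 W/(m·K)

Series thermal resistances:
R_plasterboard = L/(kA) = 0.045/(0.182×29.5) = 0.008381 K/W
R_outer film = 1/(h_o·A) = 1/(17.9×29.5) = 0.001894 K/W
Sum of known resistances R_other = 0.01028 K/W
Total R = ΔT/Q = 29/214 = 0.1355 K/W
R_mineral wool = R_total − R_other = 0.1252 K/W
k = L/(R·A) = 0.16/(0.1252×29.5)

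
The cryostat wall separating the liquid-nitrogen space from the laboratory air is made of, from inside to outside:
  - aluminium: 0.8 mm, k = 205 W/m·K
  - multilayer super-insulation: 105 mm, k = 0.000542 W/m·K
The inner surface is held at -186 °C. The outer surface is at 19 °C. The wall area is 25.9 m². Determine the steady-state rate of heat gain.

Q ≈ 27.4 W

Using the resistance-network approach (series):
R_aluminium = L/(kA) = 0.0008/(205×25.9) = 1.507×10^-7 K/W
R_multilayer super-insulation = L/(kA) = 0.105/(0.000542×25.9) = 7.48 K/W
R_total = 7.48 K/W
Q = ΔT / R_total = 205 / 7.48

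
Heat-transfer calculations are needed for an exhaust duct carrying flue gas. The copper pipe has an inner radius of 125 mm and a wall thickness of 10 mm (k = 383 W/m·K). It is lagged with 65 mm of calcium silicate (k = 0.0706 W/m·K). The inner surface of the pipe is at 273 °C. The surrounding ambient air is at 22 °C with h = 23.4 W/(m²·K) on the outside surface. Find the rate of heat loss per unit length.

Per-layer cylindrical resistances, series-summed:
R_copper pipe wall = ln(135/125)/(2π×383×1) = 3.198×10^-5 K/W
R_calcium silicate = ln(200/135)/(2π×0.0706×1) = 0.886 K/W
R_outer film = 1/(h_o·2πr_oL) = 1/(23.4×2π×0.2×1) = 0.03401 K/W
R_total = 0.9201 K/W
Q = ΔT/R_total = 251/0.9201

q′ ≈ 273 W/m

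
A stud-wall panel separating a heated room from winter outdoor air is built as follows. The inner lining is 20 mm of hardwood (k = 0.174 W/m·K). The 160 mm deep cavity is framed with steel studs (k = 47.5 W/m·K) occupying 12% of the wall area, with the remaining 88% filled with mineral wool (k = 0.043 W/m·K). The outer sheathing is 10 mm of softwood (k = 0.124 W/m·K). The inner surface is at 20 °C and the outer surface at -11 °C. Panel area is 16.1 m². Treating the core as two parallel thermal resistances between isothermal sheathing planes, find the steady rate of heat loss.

Sheathing layers in series; stud and cavity paths in parallel between them.
R_inner = 0.02/(0.174×16.1) = 0.007139 K/W
R_stud  = 0.16/(47.5×0.12×16.1) = 0.001743 K/W
R_cav   = 0.16/(0.043×0.88×16.1) = 0.2626 K/W
1/R_core = 1/R_stud + 1/R_cav → R_core = 0.001732 K/W
R_outer = 0.01/(0.124×16.1) = 0.005009 K/W
R_total = 0.01388 K/W
Q = ΔT/R_total = 31/0.01388

Q ≈ 2230 W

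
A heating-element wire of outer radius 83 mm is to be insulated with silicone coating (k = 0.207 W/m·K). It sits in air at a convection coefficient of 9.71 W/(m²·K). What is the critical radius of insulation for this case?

r_cr ≈ 21.3 mm

For a cylinder r_cr = k/h = 0.207/9.71
r_cr = 21.3 mm; since the bare radius (83 mm) is above r_cr, any added insulation will reduce heat loss.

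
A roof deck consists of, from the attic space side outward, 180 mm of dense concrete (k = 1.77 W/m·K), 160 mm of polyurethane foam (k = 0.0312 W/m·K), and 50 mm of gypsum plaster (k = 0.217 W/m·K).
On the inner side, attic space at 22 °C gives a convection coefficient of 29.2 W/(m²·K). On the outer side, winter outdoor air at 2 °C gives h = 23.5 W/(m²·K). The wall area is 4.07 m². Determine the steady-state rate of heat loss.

Q ≈ 14.7 W

Treating each layer as a thermal resistance in series:
R_inner film = 1/(h_i·A) = 1/(29.2×4.07) = 0.008414 K/W
R_dense concrete = L/(kA) = 0.18/(1.77×4.07) = 0.02499 K/W
R_polyurethane foam = L/(kA) = 0.16/(0.0312×4.07) = 1.26 K/W
R_gypsum plaster = L/(kA) = 0.05/(0.217×4.07) = 0.05661 K/W
R_outer film = 1/(h_o·A) = 1/(23.5×4.07) = 0.01046 K/W
R_total = 1.36 K/W
Q = ΔT / R_total = 20 / 1.36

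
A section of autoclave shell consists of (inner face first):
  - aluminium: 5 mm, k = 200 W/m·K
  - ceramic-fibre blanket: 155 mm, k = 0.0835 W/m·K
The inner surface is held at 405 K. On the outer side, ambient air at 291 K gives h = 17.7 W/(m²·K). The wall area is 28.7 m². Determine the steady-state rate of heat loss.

Q ≈ 1710 W

Model the wall as resistances in series:
R_aluminium = L/(kA) = 0.005/(200×28.7) = 8.711×10^-7 K/W
R_ceramic-fibre blanket = L/(kA) = 0.155/(0.0835×28.7) = 0.06468 K/W
R_outer film = 1/(h_o·A) = 1/(17.7×28.7) = 0.001969 K/W
R_total = 0.06665 K/W
Q = ΔT / R_total = 114 / 0.06665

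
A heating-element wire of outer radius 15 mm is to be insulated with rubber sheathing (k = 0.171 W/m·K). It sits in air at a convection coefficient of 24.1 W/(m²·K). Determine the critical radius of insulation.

For a cylinder r_cr = k/h = 0.171/24.1
r_cr = 7.1 mm; since the bare radius (15 mm) is above r_cr, any added insulation will reduce heat loss.

r_cr ≈ 7.1 mm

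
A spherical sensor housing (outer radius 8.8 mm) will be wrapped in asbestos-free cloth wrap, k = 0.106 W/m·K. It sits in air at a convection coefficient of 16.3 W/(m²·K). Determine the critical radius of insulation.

r_cr ≈ 13 mm

For a sphere r_cr = 2k/h = 2×0.106/16.3
r_cr = 13 mm; since the bare radius (8.8 mm) is below r_cr, adding a thin layer of insulation will *increase* heat loss.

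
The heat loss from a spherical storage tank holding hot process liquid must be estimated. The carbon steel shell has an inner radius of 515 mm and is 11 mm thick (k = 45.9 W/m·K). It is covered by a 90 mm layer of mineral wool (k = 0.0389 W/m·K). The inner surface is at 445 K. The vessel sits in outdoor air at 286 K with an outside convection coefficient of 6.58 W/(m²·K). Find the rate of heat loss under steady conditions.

Q ≈ 265 W

Spherical conduction: R = (1/r_in − 1/r_out)/(4πk) per layer; series-sum.
R_carbon steel shell = (1/0.515 − 1/0.526)/(4π×45.9) = 7.04×10^-5 K/W
R_mineral wool = (1/0.526 − 1/0.616)/(4π×0.0389) = 0.5682 K/W
R_outer film = 1/(h·4πr_o²) = 1/(6.58×4π×0.616²) = 0.03187 K/W
R_total = 0.6002 K/W
Q = ΔT/R_total = 159/0.6002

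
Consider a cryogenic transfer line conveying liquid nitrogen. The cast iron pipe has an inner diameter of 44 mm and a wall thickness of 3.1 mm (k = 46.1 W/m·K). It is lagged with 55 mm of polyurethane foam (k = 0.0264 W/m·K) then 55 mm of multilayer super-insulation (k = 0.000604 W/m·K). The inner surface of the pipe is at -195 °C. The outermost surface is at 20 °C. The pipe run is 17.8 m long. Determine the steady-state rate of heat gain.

For a radial system each layer contributes R = ln(r_out/r_in)/(2πkL); films add R = 1/(hA).
R_cast iron pipe wall = ln(25.1/22)/(2π×46.1×17.8) = 2.557×10^-5 K/W
R_polyurethane foam = ln(80.1/25.1)/(2π×0.0264×17.8) = 0.393 K/W
R_multilayer super-insulation = ln(135.1/80.1)/(2π×0.000604×17.8) = 7.738 K/W
R_total = 8.131 K/W
Q = ΔT/R_total = 215/8.131

Q ≈ 26.4 W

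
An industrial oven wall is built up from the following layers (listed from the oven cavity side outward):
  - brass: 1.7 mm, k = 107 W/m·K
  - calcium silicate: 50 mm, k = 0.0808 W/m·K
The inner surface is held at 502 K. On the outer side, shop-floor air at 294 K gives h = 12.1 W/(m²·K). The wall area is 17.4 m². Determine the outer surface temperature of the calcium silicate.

T ≈ 319 K

Model the wall as resistances in series:
R_brass = L/(kA) = 0.0017/(107×17.4) = 9.131×10^-7 K/W
R_calcium silicate = L/(kA) = 0.05/(0.0808×17.4) = 0.03556 K/W
R_outer film = 1/(h_o·A) = 1/(12.1×17.4) = 0.00475 K/W
R_total = 0.04031 K/W;  Q = ΔT/R_total = 208/0.04031 = 5159 W
T_interface = T_inner − Q·ΣR(inner→interface) = 502 − 5160×0.03556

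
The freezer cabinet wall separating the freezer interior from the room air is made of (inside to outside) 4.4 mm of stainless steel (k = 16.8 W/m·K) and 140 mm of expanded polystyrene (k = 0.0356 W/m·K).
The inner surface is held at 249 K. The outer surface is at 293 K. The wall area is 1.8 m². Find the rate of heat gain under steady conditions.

Series thermal resistances:
R_stainless steel = L/(kA) = 0.0044/(16.8×1.8) = 1.455×10^-4 K/W
R_expanded polystyrene = L/(kA) = 0.14/(0.0356×1.8) = 2.185 K/W
R_total = 2.185 K/W
Q = ΔT / R_total = 44 / 2.185

Q ≈ 20.1 W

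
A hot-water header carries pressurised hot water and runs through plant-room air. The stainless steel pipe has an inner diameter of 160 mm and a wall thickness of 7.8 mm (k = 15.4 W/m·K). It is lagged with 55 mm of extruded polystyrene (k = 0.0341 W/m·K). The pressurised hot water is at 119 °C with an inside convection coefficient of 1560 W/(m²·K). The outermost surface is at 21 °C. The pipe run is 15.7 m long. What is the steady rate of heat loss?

Per-layer cylindrical resistances, series-summed:
R_inner film = 1/(h_i·2πr₁L) = 1/(1560×2π×0.08×15.7) = 8.123×10^-5 K/W
R_stainless steel pipe wall = ln(87.8/80)/(2π×15.4×15.7) = 6.124×10^-5 K/W
R_extruded polystyrene = ln(142.8/87.8)/(2π×0.0341×15.7) = 0.1446 K/W
R_total = 0.1447 K/W
Q = ΔT/R_total = 98/0.1447

Q ≈ 677 W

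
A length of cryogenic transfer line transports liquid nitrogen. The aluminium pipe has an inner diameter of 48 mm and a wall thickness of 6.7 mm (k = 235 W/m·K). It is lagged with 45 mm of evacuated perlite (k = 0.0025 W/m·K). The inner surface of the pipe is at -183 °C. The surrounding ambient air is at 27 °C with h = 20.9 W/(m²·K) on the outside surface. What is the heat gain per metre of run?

Radial resistances (cylindrical: R_cond = ln(r_o/r_i)/(2πkL), R_conv = 1/(h·2πrL)):
R_aluminium pipe wall = ln(30.7/24)/(2π×235×1) = 1.667×10^-4 K/W
R_evacuated perlite = ln(75.7/30.7)/(2π×0.0025×1) = 57.46 K/W
R_outer film = 1/(h_o·2πr_oL) = 1/(20.9×2π×0.0757×1) = 0.1006 K/W
R_total = 57.56 K/W
Q = ΔT/R_total = 210/57.56

q′ ≈ 3.65 W/m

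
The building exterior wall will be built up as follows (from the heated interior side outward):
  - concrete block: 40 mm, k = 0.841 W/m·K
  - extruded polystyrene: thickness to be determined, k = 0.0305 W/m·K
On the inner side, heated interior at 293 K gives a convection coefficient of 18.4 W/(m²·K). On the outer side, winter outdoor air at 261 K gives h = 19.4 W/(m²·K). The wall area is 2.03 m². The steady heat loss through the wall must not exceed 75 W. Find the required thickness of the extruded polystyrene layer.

Series thermal resistances:
R_inner film = 1/(h_i·A) = 1/(18.4×2.03) = 0.02677 K/W
R_concrete block = L/(kA) = 0.04/(0.841×2.03) = 0.02343 K/W
R_outer film = 1/(h_o·A) = 1/(19.4×2.03) = 0.02539 K/W
Sum of the known resistances R_other = 0.07559 K/W
Required total resistance R_tot = ΔT/Q_allow = 32/75 = 0.4267 K/W
R_extruded polystyrene = R_tot − R_other = 0.3511 K/W
L = R·k·A = 0.3511×0.0305×2.03

L ≈ 21.7 mm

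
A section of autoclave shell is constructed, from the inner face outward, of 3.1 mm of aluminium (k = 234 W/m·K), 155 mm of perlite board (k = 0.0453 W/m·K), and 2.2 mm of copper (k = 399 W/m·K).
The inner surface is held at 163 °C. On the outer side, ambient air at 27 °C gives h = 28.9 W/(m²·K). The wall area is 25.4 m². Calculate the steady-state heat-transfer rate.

Q ≈ 999 W

Using the resistance-network approach (series):
R_aluminium = L/(kA) = 0.0031/(234×25.4) = 5.216×10^-7 K/W
R_perlite board = L/(kA) = 0.155/(0.0453×25.4) = 0.1347 K/W
R_copper = L/(kA) = 0.0022/(399×25.4) = 2.171×10^-7 K/W
R_outer film = 1/(h_o·A) = 1/(28.9×25.4) = 0.001362 K/W
R_total = 0.1361 K/W
Q = ΔT / R_total = 136 / 0.1361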